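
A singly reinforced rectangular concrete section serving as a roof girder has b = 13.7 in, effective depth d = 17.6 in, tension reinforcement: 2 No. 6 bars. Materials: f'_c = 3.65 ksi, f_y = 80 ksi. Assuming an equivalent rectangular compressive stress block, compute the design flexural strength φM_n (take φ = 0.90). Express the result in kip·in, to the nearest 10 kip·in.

A_s = 2 × 0.44 = 0.88 in².
T = A_s f_y = 0.88 × 80 = 70.4 kips.
a = T/(0.85 f'_c b) = 70.4/(0.85 × 3.65 × 13.7) = 1.656 in.
M_n = T(d − a/2) = 70.4 × (17.6 − 0.828) = 1180.7 kip·in.
φM_n = 0.90 × 1180.7 = 1062.6 kip·in.

φM_n ≈ 1060 kip·in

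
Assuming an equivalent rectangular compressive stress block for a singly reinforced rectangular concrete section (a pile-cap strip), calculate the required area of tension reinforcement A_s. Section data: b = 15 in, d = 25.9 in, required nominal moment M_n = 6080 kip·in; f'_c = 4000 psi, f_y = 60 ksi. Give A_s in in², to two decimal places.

From M_n = 0.85 f'_c a b (d − a/2):
a = d − √(d² − 2M_n/(0.85 f'_c b)) = 25.9 − √(25.9² − 2 × 6080/(0.85 × 4 × 15)) = 5.106 in.
A_s = 0.85 f'_c a b / f_y = 0.85 × 4 × 5.106 × 15 / 60 = 4.340 in².

A_s ≈ 4.34 in²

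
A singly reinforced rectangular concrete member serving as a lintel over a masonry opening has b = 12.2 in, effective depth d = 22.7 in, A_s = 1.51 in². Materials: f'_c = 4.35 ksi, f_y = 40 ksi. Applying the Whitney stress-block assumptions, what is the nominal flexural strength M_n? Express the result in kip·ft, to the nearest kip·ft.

T = A_s f_y = 1.51 × 40 = 60.4 kips.
a = T/(0.85 f'_c b) = 60.4/(0.85 × 4.35 × 12.2) = 1.339 in.
M_n = T(d − a/2) = 60.4 × (22.7 − 0.6695) = 1330.6 kip·in = 1330.6/12 = 110.88 kip·ft.

M_n ≈ 111 kip·ft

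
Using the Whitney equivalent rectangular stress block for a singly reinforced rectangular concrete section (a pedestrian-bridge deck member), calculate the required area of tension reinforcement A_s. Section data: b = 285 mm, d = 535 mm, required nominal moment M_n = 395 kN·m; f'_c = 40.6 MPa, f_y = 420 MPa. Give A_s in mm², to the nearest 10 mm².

A_s ≈ 1900 mm²

With M_n = 0.85 f'_c a b (d − a/2), solve the quadratic for a:
a = d − √(d² − 2M_n/(0.85 f'_c b)) = 535 − √(535² − 2 × 395×10⁶/(0.85 × 40.6 × 285)) = 81.24 mm.
A_s = 0.85 f'_c a b / f_y = 0.85 × 40.6 × 81.24 × 285 / 420 = 1902.4 mm².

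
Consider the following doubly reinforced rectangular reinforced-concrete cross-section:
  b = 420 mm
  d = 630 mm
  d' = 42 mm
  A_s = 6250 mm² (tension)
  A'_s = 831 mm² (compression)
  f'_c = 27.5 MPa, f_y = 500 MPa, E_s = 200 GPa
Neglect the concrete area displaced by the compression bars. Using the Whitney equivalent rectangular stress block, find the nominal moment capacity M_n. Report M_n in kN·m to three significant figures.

Assume both tension and compression steel yield.
Net tension couple steel: A_s − A'_s = 5419 mm².
a = (A_s − A'_s) f_y / (0.85 f'_c b) = 2709500/(0.85 × 27.5 × 420) = 275.99 mm.
c = a/β₁ = 275.99/0.85 = 324.69 mm; ε'_s = 0.003(c − d')/c = 0.0026 ≥ f_y/E_s = 0.0025, so compression steel does yield.
M_n = (A_s − A'_s) f_y (d − a/2) + A'_s f_y (d − d') = [2709500 × (630 − 137.995) + 415500 × (630 − 42)] × 10⁻⁶ = 1333.09 + 244.31 = 1577.40 kN·m.

M_n ≈ 1580 kN·m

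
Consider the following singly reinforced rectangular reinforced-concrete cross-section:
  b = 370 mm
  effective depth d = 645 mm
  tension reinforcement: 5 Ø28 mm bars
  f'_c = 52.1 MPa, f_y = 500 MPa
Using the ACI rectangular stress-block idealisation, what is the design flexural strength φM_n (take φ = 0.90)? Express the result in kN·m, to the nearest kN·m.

φM_n ≈ 829 kN·m

A_s = 5 × 616 = 3080 mm².
T = A_s f_y = 3080 × 500 = 1540000 N = 1540 kN.
From C = T: a = T/(0.85 f'_c b) = 1540000/(0.85 × 52.1 × 370) = 93.99 mm.
M_n = T(d − a/2) = 1540 kN × (645 − 46.995) mm = 920.93 kN·m.
φM_n = 0.90 × 920.93 = 828.84 kN·m.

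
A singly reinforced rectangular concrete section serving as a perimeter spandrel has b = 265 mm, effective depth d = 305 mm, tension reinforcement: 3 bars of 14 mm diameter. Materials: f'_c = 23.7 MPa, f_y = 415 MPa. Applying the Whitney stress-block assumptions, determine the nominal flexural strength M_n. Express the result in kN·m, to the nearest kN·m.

A_s = 3 × 154 = 462 mm².
T = A_s f_y = 462 × 415 = 191730 N = 191.73 kN.
From C = T: a = T/(0.85 f'_c b) = 191730/(0.85 × 23.7 × 265) = 35.92 mm.
M_n = T(d − a/2) = 191.73 kN × (305 − 17.96) mm = 55.03 kN·m.

M_n ≈ 55 kN·m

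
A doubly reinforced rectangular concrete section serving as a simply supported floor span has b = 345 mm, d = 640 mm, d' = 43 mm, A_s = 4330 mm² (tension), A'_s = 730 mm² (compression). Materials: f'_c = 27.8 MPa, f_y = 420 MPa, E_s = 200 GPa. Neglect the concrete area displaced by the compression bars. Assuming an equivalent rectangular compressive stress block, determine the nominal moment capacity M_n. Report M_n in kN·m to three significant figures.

Assume both tension and compression steel yield.
Net tension couple steel: A_s − A'_s = 3600 mm².
a = (A_s − A'_s) f_y / (0.85 f'_c b) = 1512000/(0.85 × 27.8 × 345) = 185.47 mm.
c = a/β₁ = 185.47/0.85 = 218.20 mm; ε'_s = 0.003(c − d')/c = 0.0024 ≥ f_y/E_s = 0.0021, so compression steel does yield.
M_n = (A_s − A'_s) f_y (d − a/2) + A'_s f_y (d − d') = [1512000 × (640 − 92.735) + 306600 × (640 − 43)] × 10⁻⁶ = 827.46 + 183.04 = 1010.50 kN·m.

M_n ≈ 1010 kN·m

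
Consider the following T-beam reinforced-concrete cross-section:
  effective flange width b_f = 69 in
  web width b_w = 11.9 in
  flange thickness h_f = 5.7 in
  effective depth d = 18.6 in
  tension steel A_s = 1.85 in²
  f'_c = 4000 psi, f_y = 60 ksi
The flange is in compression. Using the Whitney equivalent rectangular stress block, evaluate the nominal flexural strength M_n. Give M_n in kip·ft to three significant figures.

Tension: T = A_s f_y = 1.85 × 60 = 111 kips.
Try a within the flange: a = T/(0.85 f'_c b_f) = 111/(0.85 × 4 × 69) = 0.473 in.
Since a = 0.473 ≤ h_f = 5.7 in, the stress block lies entirely in the flange; analyse as a rectangular beam of width b_f.
M_n = T(d − a/2) = 111 × (18.6 − 0.2365) = 2038.3 kip·in.
M_n = 2038.3/12 = 169.86 kip·ft.

M_n ≈ 170 kip·ft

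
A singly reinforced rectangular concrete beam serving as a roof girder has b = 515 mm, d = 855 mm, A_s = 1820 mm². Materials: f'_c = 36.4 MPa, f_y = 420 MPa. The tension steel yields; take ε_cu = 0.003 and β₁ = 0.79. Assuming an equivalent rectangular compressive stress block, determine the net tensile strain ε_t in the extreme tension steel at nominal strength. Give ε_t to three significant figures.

ε_t ≈ 0.0392

a = A_s f_y/(0.85 f'_c b) = 47.97 mm.
β₁ = 0.79, so c = a/β₁ = 47.97/0.79 = 60.72 mm.
From the linear strain diagram with ε_cu = 0.003: ε_t = 0.003 (d − c)/c = 0.003 × (855 − 60.72)/60.72 = 0.0392.
Since ε_t ≥ 0.005, the section is tension-controlled.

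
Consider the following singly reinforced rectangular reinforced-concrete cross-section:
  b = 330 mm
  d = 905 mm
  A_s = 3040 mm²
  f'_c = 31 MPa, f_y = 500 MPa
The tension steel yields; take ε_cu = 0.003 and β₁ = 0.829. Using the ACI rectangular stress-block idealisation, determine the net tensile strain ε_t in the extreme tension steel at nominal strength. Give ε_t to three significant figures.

a = A_s f_y/(0.85 f'_c b) = 174.80 mm.
β₁ = 0.829, so c = a/β₁ = 174.80/0.829 = 210.86 mm.
From the linear strain diagram with ε_cu = 0.003: ε_t = 0.003 (d − c)/c = 0.003 × (905 − 210.86)/210.86 = 0.00988.
Since ε_t ≥ 0.005, the section is tension-controlled.

ε_t ≈ 0.00988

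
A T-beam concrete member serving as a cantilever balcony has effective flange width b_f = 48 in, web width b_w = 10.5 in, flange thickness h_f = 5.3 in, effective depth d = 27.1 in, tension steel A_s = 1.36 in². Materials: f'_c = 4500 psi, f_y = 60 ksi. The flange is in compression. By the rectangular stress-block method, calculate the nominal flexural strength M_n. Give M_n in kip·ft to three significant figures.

M_n ≈ 183 kip·ft

Tension: T = A_s f_y = 1.36 × 60 = 81.6 kips.
Try a within the flange: a = T/(0.85 f'_c b_f) = 81.6/(0.85 × 4.5 × 48) = 0.444 in.
Since a = 0.444 ≤ h_f = 5.3 in, the stress block lies entirely in the flange; analyse as a rectangular beam of width b_f.
M_n = T(d − a/2) = 81.6 × (27.1 − 0.222) = 2193.2 kip·in.
M_n = 2193.2/12 = 182.77 kip·ft.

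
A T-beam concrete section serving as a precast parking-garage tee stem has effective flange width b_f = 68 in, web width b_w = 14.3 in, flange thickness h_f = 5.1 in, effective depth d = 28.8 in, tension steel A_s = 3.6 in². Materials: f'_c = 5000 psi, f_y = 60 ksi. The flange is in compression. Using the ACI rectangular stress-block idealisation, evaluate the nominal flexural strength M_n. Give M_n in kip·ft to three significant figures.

M_n ≈ 512 kip·ft

Tension: T = A_s f_y = 3.6 × 60 = 216 kips.
Try a within the flange: a = T/(0.85 f'_c b_f) = 216/(0.85 × 5 × 68) = 0.747 in.
Since a = 0.747 ≤ h_f = 5.1 in, the stress block lies entirely in the flange; analyse as a rectangular beam of width b_f.
M_n = T(d − a/2) = 216 × (28.8 − 0.3735) = 6140.1 kip·in.
M_n = 6140.1/12 = 511.68 kip·ft.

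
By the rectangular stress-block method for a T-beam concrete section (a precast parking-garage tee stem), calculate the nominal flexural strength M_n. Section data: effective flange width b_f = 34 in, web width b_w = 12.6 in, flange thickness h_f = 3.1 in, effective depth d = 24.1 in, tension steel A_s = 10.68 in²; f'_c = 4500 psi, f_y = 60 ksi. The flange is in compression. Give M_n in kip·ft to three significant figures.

Tension: T = A_s f_y = 10.68 × 60 = 640.8 kips.
Try a within the flange: a = T/(0.85 f'_c b_f) = 640.8/(0.85 × 4.5 × 34) = 4.927 in.
a = 4.927 > h_f = 3.1 in: the block extends into the web. Split into flange-overhang and web parts.
C_f = 0.85 f'_c (b_f − b_w) h_f = 0.85 × 4.5 × (34 − 12.6) × 3.1 = 253.8 kips.
Remaining web compression depth: a_w = (T − C_f)/(0.85 f'_c b_w) = (640.8 − 253.8)/(0.85 × 4.5 × 12.6) = 8.030 in.
M_n = C_f(d − h_f/2) + (T − C_f)(d − a_w/2) = 253.8 × (24.1 − 1.55) + 387 × (24.1 − 4.015) = 5723.2 + 7772.9 = 13496.1 kip·in.
M_n = 13496.1/12 = 1124.68 kip·ft.

M_n ≈ 1120 kip·ft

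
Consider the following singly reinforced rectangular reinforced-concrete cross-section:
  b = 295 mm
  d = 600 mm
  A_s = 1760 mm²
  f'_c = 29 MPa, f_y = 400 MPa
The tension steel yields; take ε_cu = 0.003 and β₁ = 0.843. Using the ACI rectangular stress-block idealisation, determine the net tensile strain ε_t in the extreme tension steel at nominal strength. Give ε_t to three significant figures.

a = A_s f_y/(0.85 f'_c b) = 96.81 mm.
β₁ = 0.843, so c = a/β₁ = 96.81/0.843 = 114.84 mm.
From the linear strain diagram with ε_cu = 0.003: ε_t = 0.003 (d − c)/c = 0.003 × (600 − 114.84)/114.84 = 0.0127.
Since ε_t ≥ 0.005, the section is tension-controlled.

ε_t ≈ 0.0127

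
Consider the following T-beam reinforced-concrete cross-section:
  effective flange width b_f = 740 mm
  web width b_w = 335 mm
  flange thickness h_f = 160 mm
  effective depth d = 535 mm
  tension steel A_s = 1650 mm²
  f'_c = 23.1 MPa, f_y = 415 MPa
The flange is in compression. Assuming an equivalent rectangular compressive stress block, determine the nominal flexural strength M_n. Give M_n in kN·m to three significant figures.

M_n ≈ 350 kN·m

Tension: T = A_s f_y = 1650 × 415 = 684750 N.
Try a within the flange: a = T/(0.85 f'_c b_f) = 684750/(0.85 × 23.1 × 740) = 47.13 mm.
Since a = 47.13 ≤ h_f = 160 mm, the stress block lies entirely in the flange; analyse as a rectangular beam of width b_f.
M_n = T(d − a/2) = 684750 × (535 − 23.565) = 350.21 × 10⁶ N·mm.
M_n = 350.21 kN·m.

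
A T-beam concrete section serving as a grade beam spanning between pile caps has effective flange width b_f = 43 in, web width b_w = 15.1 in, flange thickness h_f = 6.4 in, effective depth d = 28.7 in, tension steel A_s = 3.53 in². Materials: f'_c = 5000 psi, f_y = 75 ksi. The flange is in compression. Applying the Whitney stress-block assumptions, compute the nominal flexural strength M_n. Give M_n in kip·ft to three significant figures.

M_n ≈ 617 kip·ft

Tension: T = A_s f_y = 3.53 × 75 = 264.75 kips.
Try a within the flange: a = T/(0.85 f'_c b_f) = 264.75/(0.85 × 5 × 43) = 1.449 in.
Since a = 1.449 ≤ h_f = 6.4 in, the stress block lies entirely in the flange; analyse as a rectangular beam of width b_f.
M_n = T(d − a/2) = 264.75 × (28.7 − 0.7245) = 7406.5 kip·in.
M_n = 7406.5/12 = 617.21 kip·ft.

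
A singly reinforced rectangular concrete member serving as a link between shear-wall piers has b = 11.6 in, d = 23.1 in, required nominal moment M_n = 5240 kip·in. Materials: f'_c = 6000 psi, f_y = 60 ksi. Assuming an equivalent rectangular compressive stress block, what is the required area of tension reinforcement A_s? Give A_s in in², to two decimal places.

A_s ≈ 4.16 in²

From M_n = 0.85 f'_c a b (d − a/2):
a = d − √(d² − 2M_n/(0.85 f'_c b)) = 23.1 − √(23.1² − 2 × 5240/(0.85 × 6 × 11.6)) = 4.220 in.
A_s = 0.85 f'_c a b / f_y = 0.85 × 6 × 4.220 × 11.6 / 60 = 4.161 in².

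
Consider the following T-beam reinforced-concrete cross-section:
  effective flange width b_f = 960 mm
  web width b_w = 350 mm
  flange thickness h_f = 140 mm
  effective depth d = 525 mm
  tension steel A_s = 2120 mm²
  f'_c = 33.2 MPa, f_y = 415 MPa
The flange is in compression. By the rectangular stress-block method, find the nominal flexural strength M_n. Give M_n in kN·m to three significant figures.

Tension: T = A_s f_y = 2120 × 415 = 879800 N.
Try a within the flange: a = T/(0.85 f'_c b_f) = 879800/(0.85 × 33.2 × 960) = 32.48 mm.
Since a = 32.48 ≤ h_f = 140 mm, the stress block lies entirely in the flange; analyse as a rectangular beam of width b_f.
M_n = T(d − a/2) = 879800 × (525 − 16.24) = 447.61 × 10⁶ N·mm.
M_n = 447.61 kN·m.

M_n ≈ 448 kN·m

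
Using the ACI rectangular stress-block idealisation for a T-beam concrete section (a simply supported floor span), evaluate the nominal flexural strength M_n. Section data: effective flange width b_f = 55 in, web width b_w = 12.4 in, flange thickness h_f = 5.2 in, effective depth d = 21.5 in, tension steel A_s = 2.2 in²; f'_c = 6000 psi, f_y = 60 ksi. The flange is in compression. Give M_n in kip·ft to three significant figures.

Tension: T = A_s f_y = 2.2 × 60 = 132 kips.
Try a within the flange: a = T/(0.85 f'_c b_f) = 132/(0.85 × 6 × 55) = 0.471 in.
Since a = 0.471 ≤ h_f = 5.2 in, the stress block lies entirely in the flange; analyse as a rectangular beam of width b_f.
M_n = T(d − a/2) = 132 × (21.5 − 0.2355) = 2806.9 kip·in.
M_n = 2806.9/12 = 233.91 kip·ft.

M_n ≈ 234 kip·ft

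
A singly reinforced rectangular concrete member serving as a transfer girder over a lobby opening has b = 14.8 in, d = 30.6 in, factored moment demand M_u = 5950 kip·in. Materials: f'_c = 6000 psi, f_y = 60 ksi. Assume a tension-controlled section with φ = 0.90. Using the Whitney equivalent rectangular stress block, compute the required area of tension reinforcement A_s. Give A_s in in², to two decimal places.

M_n = M_u/φ = 5950/0.90 = 6611.11 kip·in.
From M_n = 0.85 f'_c a b (d − a/2):
a = d − √(d² − 2M_n/(0.85 f'_c b)) = 30.6 − √(30.6² − 2 × 6611.11/(0.85 × 6 × 14.8)) = 3.010 in.
A_s = 0.85 f'_c a b / f_y = 0.85 × 6 × 3.010 × 14.8 / 60 = 3.787 in².

A_s ≈ 3.79 in²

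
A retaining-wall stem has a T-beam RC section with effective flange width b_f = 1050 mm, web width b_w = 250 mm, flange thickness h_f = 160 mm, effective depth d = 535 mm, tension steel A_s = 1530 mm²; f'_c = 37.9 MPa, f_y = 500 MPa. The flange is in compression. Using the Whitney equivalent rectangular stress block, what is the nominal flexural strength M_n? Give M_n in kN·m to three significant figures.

Tension: T = A_s f_y = 1530 × 500 = 765000 N.
Try a within the flange: a = T/(0.85 f'_c b_f) = 765000/(0.85 × 37.9 × 1050) = 22.62 mm.
Since a = 22.62 ≤ h_f = 160 mm, the stress block lies entirely in the flange; analyse as a rectangular beam of width b_f.
M_n = T(d − a/2) = 765000 × (535 − 11.31) = 400.62 × 10⁶ N·mm.
M_n = 400.62 kN·m.

M_n ≈ 401 kN·m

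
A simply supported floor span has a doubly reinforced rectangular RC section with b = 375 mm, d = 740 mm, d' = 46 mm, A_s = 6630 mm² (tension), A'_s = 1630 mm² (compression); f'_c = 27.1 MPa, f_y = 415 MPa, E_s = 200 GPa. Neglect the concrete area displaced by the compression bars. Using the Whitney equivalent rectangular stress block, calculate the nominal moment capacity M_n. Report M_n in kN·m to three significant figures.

M_n ≈ 1760 kN·m

Assume both tension and compression steel yield.
Net tension couple steel: A_s − A'_s = 5000 mm².
a = (A_s − A'_s) f_y / (0.85 f'_c b) = 2075000/(0.85 × 27.1 × 375) = 240.21 mm.
c = a/β₁ = 240.21/0.85 = 282.60 mm; ε'_s = 0.003(c − d')/c = 0.0025 ≥ f_y/E_s = 0.0021, so compression steel does yield.
M_n = (A_s − A'_s) f_y (d − a/2) + A'_s f_y (d − d') = [2075000 × (740 − 120.105) + 676450 × (740 − 46)] × 10⁻⁶ = 1286.28 + 469.46 = 1755.74 kN·m.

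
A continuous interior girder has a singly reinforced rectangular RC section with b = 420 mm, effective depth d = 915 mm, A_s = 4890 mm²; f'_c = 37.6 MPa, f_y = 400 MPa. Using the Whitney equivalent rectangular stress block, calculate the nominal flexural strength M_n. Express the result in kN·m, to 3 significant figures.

T = A_s f_y = 4890 × 400 = 1956000 N = 1956 kN.
From C = T: a = T/(0.85 f'_c b) = 1956000/(0.85 × 37.6 × 420) = 145.72 mm.
M_n = T(d − a/2) = 1956 kN × (915 − 72.86) mm = 1647.23 kN·m.

M_n ≈ 1650 kN·m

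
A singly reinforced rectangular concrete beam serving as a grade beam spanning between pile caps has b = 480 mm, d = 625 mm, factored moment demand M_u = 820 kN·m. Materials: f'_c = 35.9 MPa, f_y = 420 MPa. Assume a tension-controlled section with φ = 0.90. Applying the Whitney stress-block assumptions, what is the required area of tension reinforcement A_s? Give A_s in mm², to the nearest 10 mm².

M_n = M_u/φ = 820/0.90 = 911.111 kN·m.
With M_n = 0.85 f'_c a b (d − a/2), solve the quadratic for a:
a = d − √(d² − 2M_n/(0.85 f'_c b)) = 625 − √(625² − 2 × 911.111×10⁶/(0.85 × 35.9 × 480)) = 109.04 mm.
A_s = 0.85 f'_c a b / f_y = 0.85 × 35.9 × 109.04 × 480 / 420 = 3802.7 mm².

A_s ≈ 3800 mm²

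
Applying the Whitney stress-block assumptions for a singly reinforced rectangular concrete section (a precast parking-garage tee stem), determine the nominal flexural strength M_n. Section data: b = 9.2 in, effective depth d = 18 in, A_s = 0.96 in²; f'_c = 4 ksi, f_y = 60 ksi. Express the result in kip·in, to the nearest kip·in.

T = A_s f_y = 0.96 × 60 = 57.6 kips.
a = T/(0.85 f'_c b) = 57.6/(0.85 × 4 × 9.2) = 1.841 in.
M_n = T(d − a/2) = 57.6 × (18 − 0.9205) = 983.8 kip·in.

M_n ≈ 984 kip·in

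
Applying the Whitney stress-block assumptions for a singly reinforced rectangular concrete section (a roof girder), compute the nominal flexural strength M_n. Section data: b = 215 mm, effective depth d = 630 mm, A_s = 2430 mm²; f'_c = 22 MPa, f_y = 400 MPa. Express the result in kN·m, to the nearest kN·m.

M_n ≈ 495 kN·m

T = A_s f_y = 2430 × 400 = 972000 N = 972 kN.
From C = T: a = T/(0.85 f'_c b) = 972000/(0.85 × 22 × 215) = 241.76 mm.
M_n = T(d − a/2) = 972 kN × (630 − 120.88) mm = 494.86 kN·m.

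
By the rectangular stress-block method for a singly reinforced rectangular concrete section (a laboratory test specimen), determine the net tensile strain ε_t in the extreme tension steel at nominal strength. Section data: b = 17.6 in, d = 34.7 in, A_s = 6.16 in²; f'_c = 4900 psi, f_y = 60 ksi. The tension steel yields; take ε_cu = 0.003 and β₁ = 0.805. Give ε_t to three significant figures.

a = A_s f_y/(0.85 f'_c b) = 5.042 in.
β₁ = 0.805, so c = a/β₁ = 5.042/0.805 = 6.263 in.
From the linear strain diagram with ε_cu = 0.003: ε_t = 0.003 (d − c)/c = 0.003 × (34.7 − 6.263)/6.263 = 0.0136.
Since ε_t ≥ 0.005, the section is tension-controlled.

ε_t ≈ 0.0136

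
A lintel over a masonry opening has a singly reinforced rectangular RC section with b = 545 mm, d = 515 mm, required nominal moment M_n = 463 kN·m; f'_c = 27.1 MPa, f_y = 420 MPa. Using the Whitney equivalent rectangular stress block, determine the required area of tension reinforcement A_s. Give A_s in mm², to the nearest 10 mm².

With M_n = 0.85 f'_c a b (d − a/2), solve the quadratic for a:
a = d − √(d² − 2M_n/(0.85 f'_c b)) = 515 − √(515² − 2 × 463×10⁶/(0.85 × 27.1 × 545)) = 77.43 mm.
A_s = 0.85 f'_c a b / f_y = 0.85 × 27.1 × 77.43 × 545 / 420 = 2314.4 mm².

A_s ≈ 2310 mm²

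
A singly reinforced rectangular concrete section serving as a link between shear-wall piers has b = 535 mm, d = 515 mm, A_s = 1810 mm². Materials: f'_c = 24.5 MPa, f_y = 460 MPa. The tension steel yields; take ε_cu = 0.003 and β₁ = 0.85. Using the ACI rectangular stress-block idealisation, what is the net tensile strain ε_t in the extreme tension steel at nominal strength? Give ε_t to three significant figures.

a = A_s f_y/(0.85 f'_c b) = 74.73 mm.
β₁ = 0.85, so c = a/β₁ = 74.73/0.85 = 87.92 mm.
From the linear strain diagram with ε_cu = 0.003: ε_t = 0.003 (d − c)/c = 0.003 × (515 − 87.92)/87.92 = 0.0146.
Since ε_t ≥ 0.005, the section is tension-controlled.

ε_t ≈ 0.0146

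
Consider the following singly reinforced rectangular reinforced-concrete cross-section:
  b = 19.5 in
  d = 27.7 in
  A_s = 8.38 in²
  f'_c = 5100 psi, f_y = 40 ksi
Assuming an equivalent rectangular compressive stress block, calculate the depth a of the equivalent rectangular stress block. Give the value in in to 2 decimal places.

a ≈ 3.97 in

T = A_s f_y = 8.38 × 40 = 335.2 kips.
a = T/(0.85 f'_c b) = 335.2/(0.85 × 5.1 × 19.5) = 3.97 in.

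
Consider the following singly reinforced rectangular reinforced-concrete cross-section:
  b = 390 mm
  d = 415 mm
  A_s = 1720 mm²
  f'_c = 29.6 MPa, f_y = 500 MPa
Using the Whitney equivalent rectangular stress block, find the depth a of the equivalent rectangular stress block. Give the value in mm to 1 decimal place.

a ≈ 87.6 mm

T = A_s f_y = 1720 × 500 = 860000 N = 860 kN.
Setting C = 0.85 f'_c a b equal to T: a = 860000/(0.85 × 29.6 × 390) = 87.6 mm.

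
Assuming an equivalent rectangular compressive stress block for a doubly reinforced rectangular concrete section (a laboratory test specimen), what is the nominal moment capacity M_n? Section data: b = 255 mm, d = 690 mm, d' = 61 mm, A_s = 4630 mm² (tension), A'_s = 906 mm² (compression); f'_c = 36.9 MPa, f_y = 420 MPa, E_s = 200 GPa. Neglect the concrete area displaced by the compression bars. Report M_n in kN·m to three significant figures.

Assume both tension and compression steel yield.
Net tension couple steel: A_s − A'_s = 3724 mm².
a = (A_s − A'_s) f_y / (0.85 f'_c b) = 1564080/(0.85 × 36.9 × 255) = 195.56 mm.
c = a/β₁ = 195.56/0.786 = 248.80 mm; ε'_s = 0.003(c − d')/c = 0.0023 ≥ f_y/E_s = 0.0021, so compression steel does yield.
M_n = (A_s − A'_s) f_y (d − a/2) + A'_s f_y (d − d') = [1564080 × (690 − 97.78) + 380520 × (690 − 61)] × 10⁻⁶ = 926.28 + 239.35 = 1165.63 kN·m.

M_n ≈ 1170 kN·m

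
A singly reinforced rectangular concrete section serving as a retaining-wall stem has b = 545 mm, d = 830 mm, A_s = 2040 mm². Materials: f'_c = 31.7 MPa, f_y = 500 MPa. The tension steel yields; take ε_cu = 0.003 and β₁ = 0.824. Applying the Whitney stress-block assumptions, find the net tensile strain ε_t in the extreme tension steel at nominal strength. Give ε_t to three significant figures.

ε_t ≈ 0.0265

a = A_s f_y/(0.85 f'_c b) = 69.46 mm.
β₁ = 0.824, so c = a/β₁ = 69.46/0.824 = 84.30 mm.
From the linear strain diagram with ε_cu = 0.003: ε_t = 0.003 (d − c)/c = 0.003 × (830 − 84.30)/84.30 = 0.0265.
Since ε_t ≥ 0.005, the section is tension-controlled.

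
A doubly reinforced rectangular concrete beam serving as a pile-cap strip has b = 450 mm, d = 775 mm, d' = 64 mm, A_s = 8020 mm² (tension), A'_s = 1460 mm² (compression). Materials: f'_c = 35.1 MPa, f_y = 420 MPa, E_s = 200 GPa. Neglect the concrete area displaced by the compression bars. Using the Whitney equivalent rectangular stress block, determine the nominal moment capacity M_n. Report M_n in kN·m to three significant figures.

M_n ≈ 2290 kN·m

Assume both tension and compression steel yield.
Net tension couple steel: A_s − A'_s = 6560 mm².
a = (A_s − A'_s) f_y / (0.85 f'_c b) = 2755200/(0.85 × 35.1 × 450) = 205.22 mm.
c = a/β₁ = 205.22/0.799 = 256.85 mm; ε'_s = 0.003(c − d')/c = 0.0023 ≥ f_y/E_s = 0.0021, so compression steel does yield.
M_n = (A_s − A'_s) f_y (d − a/2) + A'_s f_y (d − d') = [2755200 × (775 − 102.61) + 613200 × (775 − 64)] × 10⁻⁶ = 1852.57 + 435.99 = 2288.56 kN·m.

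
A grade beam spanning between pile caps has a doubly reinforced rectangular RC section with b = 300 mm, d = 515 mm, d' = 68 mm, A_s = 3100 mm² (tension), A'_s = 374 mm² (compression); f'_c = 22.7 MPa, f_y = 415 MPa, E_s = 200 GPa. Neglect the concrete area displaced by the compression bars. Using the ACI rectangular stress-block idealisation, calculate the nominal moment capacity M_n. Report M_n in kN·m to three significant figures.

M_n ≈ 541 kN·m

Assume both tension and compression steel yield.
Net tension couple steel: A_s − A'_s = 2726 mm².
a = (A_s − A'_s) f_y / (0.85 f'_c b) = 1131290/(0.85 × 22.7 × 300) = 195.44 mm.
c = a/β₁ = 195.44/0.85 = 229.93 mm; ε'_s = 0.003(c − d')/c = 0.0021 ≥ f_y/E_s = 0.0021, so compression steel does yield.
M_n = (A_s − A'_s) f_y (d − a/2) + A'_s f_y (d − d') = [1131290 × (515 − 97.72) + 155210 × (515 − 68)] × 10⁻⁶ = 472.06 + 69.38 = 541.44 kN·m.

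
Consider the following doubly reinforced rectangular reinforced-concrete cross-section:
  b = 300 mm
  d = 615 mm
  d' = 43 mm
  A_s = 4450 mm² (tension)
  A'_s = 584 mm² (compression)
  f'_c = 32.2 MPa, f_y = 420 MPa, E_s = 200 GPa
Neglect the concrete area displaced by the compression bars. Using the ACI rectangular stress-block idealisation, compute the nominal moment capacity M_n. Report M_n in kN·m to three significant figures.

Assume both tension and compression steel yield.
Net tension couple steel: A_s − A'_s = 3866 mm².
a = (A_s − A'_s) f_y / (0.85 f'_c b) = 1623720/(0.85 × 32.2 × 300) = 197.75 mm.
c = a/β₁ = 197.75/0.82 = 241.16 mm; ε'_s = 0.003(c − d')/c = 0.0025 ≥ f_y/E_s = 0.0021, so compression steel does yield.
M_n = (A_s − A'_s) f_y (d − a/2) + A'_s f_y (d − d') = [1623720 × (615 − 98.875) + 245280 × (615 − 43)] × 10⁻⁶ = 838.04 + 140.30 = 978.34 kN·m.

M_n ≈ 978 kN·m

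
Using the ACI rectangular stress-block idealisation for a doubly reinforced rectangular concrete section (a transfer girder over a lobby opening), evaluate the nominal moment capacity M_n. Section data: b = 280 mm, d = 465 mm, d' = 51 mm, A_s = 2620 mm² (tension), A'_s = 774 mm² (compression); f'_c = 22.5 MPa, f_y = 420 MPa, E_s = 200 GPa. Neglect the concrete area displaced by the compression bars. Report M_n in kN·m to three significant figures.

Assume both tension and compression steel yield.
Net tension couple steel: A_s − A'_s = 1846 mm².
a = (A_s − A'_s) f_y / (0.85 f'_c b) = 775320/(0.85 × 22.5 × 280) = 144.78 mm.
c = a/β₁ = 144.78/0.85 = 170.33 mm; ε'_s = 0.003(c − d')/c = 0.0021 ≥ f_y/E_s = 0.0021, so compression steel does yield.
M_n = (A_s − A'_s) f_y (d − a/2) + A'_s f_y (d − d') = [775320 × (465 − 72.39) + 325080 × (465 − 51)] × 10⁻⁶ = 304.40 + 134.58 = 438.98 kN·m.

M_n ≈ 439 kN·m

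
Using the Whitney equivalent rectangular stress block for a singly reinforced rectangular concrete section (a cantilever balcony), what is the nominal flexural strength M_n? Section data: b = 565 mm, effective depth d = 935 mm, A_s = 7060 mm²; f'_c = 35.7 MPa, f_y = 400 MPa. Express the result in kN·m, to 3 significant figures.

M_n ≈ 2410 kN·m

T = A_s f_y = 7060 × 400 = 2824000 N = 2824 kN.
From C = T: a = T/(0.85 f'_c b) = 2824000/(0.85 × 35.7 × 565) = 164.71 mm.
M_n = T(d − a/2) = 2824 kN × (935 − 82.355) mm = 2407.87 kN·m.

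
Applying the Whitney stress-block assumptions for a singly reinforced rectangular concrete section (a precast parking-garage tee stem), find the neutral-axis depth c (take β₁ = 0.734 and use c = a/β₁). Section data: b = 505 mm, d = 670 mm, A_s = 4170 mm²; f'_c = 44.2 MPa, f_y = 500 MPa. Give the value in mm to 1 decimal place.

c ≈ 149.7 mm

T = A_s f_y = 4170 × 500 = 2085000 N = 2085 kN.
Setting C = 0.85 f'_c a b equal to T: a = 2085000/(0.85 × 44.2 × 505) = 109.894 mm.
With β₁ = 0.734, c = a/β₁ = 109.894/0.734 = 149.7 mm.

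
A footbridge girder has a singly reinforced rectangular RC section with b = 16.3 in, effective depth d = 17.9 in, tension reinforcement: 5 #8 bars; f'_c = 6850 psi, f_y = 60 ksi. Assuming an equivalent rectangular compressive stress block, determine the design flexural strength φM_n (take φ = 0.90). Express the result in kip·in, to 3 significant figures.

A_s = 5 × 0.79 = 3.95 in².
T = A_s f_y = 3.95 × 60 = 237 kips.
a = T/(0.85 f'_c b) = 237/(0.85 × 6.85 × 16.3) = 2.497 in.
M_n = T(d − a/2) = 237 × (17.9 − 1.2485) = 3946.4 kip·in.
φM_n = 0.90 × 3946.4 = 3551.8 kip·in.

φM_n ≈ 3550 kip·in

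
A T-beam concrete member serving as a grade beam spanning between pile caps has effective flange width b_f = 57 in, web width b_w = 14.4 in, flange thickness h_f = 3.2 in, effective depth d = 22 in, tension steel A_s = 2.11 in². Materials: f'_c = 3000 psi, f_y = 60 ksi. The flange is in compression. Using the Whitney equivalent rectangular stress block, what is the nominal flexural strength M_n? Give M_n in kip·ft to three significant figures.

M_n ≈ 228 kip·ft

Tension: T = A_s f_y = 2.11 × 60 = 126.6 kips.
Try a within the flange: a = T/(0.85 f'_c b_f) = 126.6/(0.85 × 3 × 57) = 0.871 in.
Since a = 0.871 ≤ h_f = 3.2 in, the stress block lies entirely in the flange; analyse as a rectangular beam of width b_f.
M_n = T(d − a/2) = 126.6 × (22 − 0.4355) = 2730.1 kip·in.
M_n = 2730.1/12 = 227.51 kip·ft.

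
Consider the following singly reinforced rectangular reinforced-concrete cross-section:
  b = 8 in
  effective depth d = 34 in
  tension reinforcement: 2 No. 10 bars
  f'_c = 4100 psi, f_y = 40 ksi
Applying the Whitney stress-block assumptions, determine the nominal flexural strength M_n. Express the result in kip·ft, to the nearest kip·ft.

M_n ≈ 272 kip·ft

A_s = 2 × 1.27 = 2.54 in².
T = A_s f_y = 2.54 × 40 = 101.6 kips.
a = T/(0.85 f'_c b) = 101.6/(0.85 × 4.1 × 8) = 3.644 in.
M_n = T(d − a/2) = 101.6 × (34 − 1.822) = 3269.3 kip·in = 3269.3/12 = 272.44 kip·ft.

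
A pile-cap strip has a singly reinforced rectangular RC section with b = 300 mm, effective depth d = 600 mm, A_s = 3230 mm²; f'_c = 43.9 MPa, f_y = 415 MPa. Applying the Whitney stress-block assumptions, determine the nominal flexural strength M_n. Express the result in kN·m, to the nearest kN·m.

M_n ≈ 724 kN·m

T = A_s f_y = 3230 × 415 = 1340450 N = 1340.45 kN.
From C = T: a = T/(0.85 f'_c b) = 1340450/(0.85 × 43.9 × 300) = 119.74 mm.
M_n = T(d − a/2) = 1340.45 kN × (600 − 59.87) mm = 724.02 kN·m.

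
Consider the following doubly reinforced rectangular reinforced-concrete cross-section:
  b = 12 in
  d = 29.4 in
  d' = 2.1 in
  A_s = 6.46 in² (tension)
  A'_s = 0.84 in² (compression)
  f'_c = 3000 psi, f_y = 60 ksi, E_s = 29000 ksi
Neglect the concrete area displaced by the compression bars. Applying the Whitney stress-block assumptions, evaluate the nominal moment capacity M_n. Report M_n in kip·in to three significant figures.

Assume both steels yield.
a = (A_s − A'_s) f_y/(0.85 f'_c b) = (6.46 − 0.84) × 60/(0.85 × 3 × 12) = 11.020 in.
c = a/β₁ = 11.020/0.85 = 12.965 in; ε'_s = 0.003(c − d')/c = 0.0025 ≥ ε_y = 0.0021, so the compression steel yields.
M_n = (A_s − A'_s) f_y (d − a/2) + A'_s f_y (d − d') = 337.2 × (29.4 − 5.51) + 50.4 × (29.4 − 2.1) = 8055.7 + 1375.9 = 9431.6 kip·in.

M_n ≈ 9430 kip·in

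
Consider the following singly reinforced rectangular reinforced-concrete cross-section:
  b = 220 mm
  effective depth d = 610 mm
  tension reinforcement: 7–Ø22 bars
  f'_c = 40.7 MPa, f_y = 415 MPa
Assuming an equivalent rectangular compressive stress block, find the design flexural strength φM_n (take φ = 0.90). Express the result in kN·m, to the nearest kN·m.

A_s = 7 × 380 = 2660 mm².
T = A_s f_y = 2660 × 415 = 1103900 N = 1103.9 kN.
From C = T: a = T/(0.85 f'_c b) = 1103900/(0.85 × 40.7 × 220) = 145.04 mm.
M_n = T(d − a/2) = 1103.9 kN × (610 − 72.52) mm = 593.32 kN·m.
φM_n = 0.90 × 593.32 = 533.99 kN·m.

φM_n ≈ 534 kN·m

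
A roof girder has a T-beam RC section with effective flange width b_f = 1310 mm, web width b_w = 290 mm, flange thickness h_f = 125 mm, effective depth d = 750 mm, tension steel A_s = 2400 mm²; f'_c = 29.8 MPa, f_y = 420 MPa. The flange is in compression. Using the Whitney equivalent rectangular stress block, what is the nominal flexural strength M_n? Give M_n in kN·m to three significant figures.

M_n ≈ 741 kN·m

Tension: T = A_s f_y = 2400 × 420 = 1008000 N.
Try a within the flange: a = T/(0.85 f'_c b_f) = 1008000/(0.85 × 29.8 × 1310) = 30.38 mm.
Since a = 30.38 ≤ h_f = 125 mm, the stress block lies entirely in the flange; analyse as a rectangular beam of width b_f.
M_n = T(d − a/2) = 1008000 × (750 − 15.19) = 740.69 × 10⁶ N·mm.
M_n = 740.69 kN·m.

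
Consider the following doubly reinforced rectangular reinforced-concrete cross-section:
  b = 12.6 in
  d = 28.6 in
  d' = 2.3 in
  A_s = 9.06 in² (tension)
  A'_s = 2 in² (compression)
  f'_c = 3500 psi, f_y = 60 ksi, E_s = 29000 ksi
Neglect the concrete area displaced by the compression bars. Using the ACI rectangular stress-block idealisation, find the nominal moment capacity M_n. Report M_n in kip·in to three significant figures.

Assume both steels yield.
a = (A_s − A'_s) f_y/(0.85 f'_c b) = (9.06 − 2) × 60/(0.85 × 3.5 × 12.6) = 11.301 in.
c = a/β₁ = 11.301/0.85 = 13.295 in; ε'_s = 0.003(c − d')/c = 0.0025 ≥ ε_y = 0.0021, so the compression steel yields.
M_n = (A_s − A'_s) f_y (d − a/2) + A'_s f_y (d − d') = 423.6 × (28.6 − 5.6505) + 120 × (28.6 − 2.3) = 9721.4 + 3156.0 = 12877.4 kip·in.

M_n ≈ 12900 kip·in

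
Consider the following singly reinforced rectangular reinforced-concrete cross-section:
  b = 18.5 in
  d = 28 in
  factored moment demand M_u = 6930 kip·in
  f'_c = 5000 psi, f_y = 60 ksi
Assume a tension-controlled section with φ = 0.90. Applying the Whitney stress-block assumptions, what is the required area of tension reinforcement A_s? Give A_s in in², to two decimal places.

M_n = M_u/φ = 6930/0.90 = 7700 kip·in.
From M_n = 0.85 f'_c a b (d − a/2):
a = d − √(d² − 2M_n/(0.85 f'_c b)) = 28 − √(28² − 2 × 7700/(0.85 × 5 × 18.5)) = 3.749 in.
A_s = 0.85 f'_c a b / f_y = 0.85 × 5 × 3.749 × 18.5 / 60 = 4.913 in².

A_s ≈ 4.91 in²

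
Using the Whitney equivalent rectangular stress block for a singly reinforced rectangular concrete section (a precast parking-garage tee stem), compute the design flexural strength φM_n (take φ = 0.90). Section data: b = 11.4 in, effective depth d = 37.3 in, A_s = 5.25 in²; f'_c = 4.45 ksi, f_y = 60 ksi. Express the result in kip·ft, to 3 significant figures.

φM_n ≈ 795 kip·ft

T = A_s f_y = 5.25 × 60 = 315 kips.
a = T/(0.85 f'_c b) = 315/(0.85 × 4.45 × 11.4) = 7.305 in.
M_n = T(d − a/2) = 315 × (37.3 − 3.6525) = 10599.0 kip·in = 10599.0/12 = 883.25 kip·ft.
φM_n = 0.90 × 883.25 = 794.93 kip·ft.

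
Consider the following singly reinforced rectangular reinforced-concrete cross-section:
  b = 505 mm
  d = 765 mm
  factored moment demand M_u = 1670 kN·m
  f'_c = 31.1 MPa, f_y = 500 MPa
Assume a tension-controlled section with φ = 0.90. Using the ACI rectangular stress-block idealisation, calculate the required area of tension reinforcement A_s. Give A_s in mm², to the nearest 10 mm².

M_n = M_u/φ = 1670/0.90 = 1855.56 kN·m.
With M_n = 0.85 f'_c a b (d − a/2), solve the quadratic for a:
a = d − √(d² − 2M_n/(0.85 f'_c b)) = 765 − √(765² − 2 × 1855.56×10⁶/(0.85 × 31.1 × 505)) = 210.72 mm.
A_s = 0.85 f'_c a b / f_y = 0.85 × 31.1 × 210.72 × 505 / 500 = 5626.1 mm².

A_s ≈ 5630 mm²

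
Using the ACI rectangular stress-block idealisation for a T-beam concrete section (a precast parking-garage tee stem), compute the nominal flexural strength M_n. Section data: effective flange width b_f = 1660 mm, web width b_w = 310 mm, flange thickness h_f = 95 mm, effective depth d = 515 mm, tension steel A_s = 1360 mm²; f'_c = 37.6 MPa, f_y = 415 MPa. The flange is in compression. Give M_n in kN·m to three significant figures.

M_n ≈ 288 kN·m

Tension: T = A_s f_y = 1360 × 415 = 564400 N.
Try a within the flange: a = T/(0.85 f'_c b_f) = 564400/(0.85 × 37.6 × 1660) = 10.64 mm.
Since a = 10.64 ≤ h_f = 95 mm, the stress block lies entirely in the flange; analyse as a rectangular beam of width b_f.
M_n = T(d − a/2) = 564400 × (515 − 5.32) = 287.66 × 10⁶ N·mm.
M_n = 287.66 kN·m.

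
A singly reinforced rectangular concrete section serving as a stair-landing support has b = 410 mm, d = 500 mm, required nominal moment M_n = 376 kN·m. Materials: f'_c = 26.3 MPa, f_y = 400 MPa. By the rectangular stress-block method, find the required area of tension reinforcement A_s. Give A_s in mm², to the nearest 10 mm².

A_s ≈ 2070 mm²

With M_n = 0.85 f'_c a b (d − a/2), solve the quadratic for a:
a = d − √(d² − 2M_n/(0.85 f'_c b)) = 500 − √(500² − 2 × 376×10⁶/(0.85 × 26.3 × 410)) = 90.18 mm.
A_s = 0.85 f'_c a b / f_y = 0.85 × 26.3 × 90.18 × 410 / 400 = 2066.4 mm².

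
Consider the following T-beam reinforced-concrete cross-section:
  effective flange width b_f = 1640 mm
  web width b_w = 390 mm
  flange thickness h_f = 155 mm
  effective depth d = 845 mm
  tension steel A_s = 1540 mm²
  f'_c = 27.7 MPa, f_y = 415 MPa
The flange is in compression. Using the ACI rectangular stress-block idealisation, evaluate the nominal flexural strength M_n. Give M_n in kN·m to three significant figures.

Tension: T = A_s f_y = 1540 × 415 = 639100 N.
Try a within the flange: a = T/(0.85 f'_c b_f) = 639100/(0.85 × 27.7 × 1640) = 16.55 mm.
Since a = 16.55 ≤ h_f = 155 mm, the stress block lies entirely in the flange; analyse as a rectangular beam of width b_f.
M_n = T(d − a/2) = 639100 × (845 − 8.275) = 534.75 × 10⁶ N·mm.
M_n = 534.75 kN·m.

M_n ≈ 535 kN·m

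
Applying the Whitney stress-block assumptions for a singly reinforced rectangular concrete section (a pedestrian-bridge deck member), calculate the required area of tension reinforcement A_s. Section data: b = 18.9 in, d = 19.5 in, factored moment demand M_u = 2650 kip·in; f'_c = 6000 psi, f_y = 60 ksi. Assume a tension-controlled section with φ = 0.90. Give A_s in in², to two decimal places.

A_s ≈ 2.63 in²

M_n = M_u/φ = 2650/0.90 = 2944.44 kip·in.
From M_n = 0.85 f'_c a b (d − a/2):
a = d − √(d² − 2M_n/(0.85 f'_c b)) = 19.5 − √(19.5² − 2 × 2944.44/(0.85 × 6 × 18.9)) = 1.635 in.
A_s = 0.85 f'_c a b / f_y = 0.85 × 6 × 1.635 × 18.9 / 60 = 2.627 in².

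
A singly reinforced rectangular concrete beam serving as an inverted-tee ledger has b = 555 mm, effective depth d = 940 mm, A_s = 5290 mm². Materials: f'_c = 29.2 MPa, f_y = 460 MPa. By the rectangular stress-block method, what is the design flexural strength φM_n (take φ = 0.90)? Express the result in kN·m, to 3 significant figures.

T = A_s f_y = 5290 × 460 = 2433400 N = 2433.4 kN.
From C = T: a = T/(0.85 f'_c b) = 2433400/(0.85 × 29.2 × 555) = 176.65 mm.
M_n = T(d − a/2) = 2433.4 kN × (940 − 88.325) mm = 2072.47 kN·m.
φM_n = 0.90 × 2072.47 = 1865.22 kN·m.

φM_n ≈ 1870 kN·m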